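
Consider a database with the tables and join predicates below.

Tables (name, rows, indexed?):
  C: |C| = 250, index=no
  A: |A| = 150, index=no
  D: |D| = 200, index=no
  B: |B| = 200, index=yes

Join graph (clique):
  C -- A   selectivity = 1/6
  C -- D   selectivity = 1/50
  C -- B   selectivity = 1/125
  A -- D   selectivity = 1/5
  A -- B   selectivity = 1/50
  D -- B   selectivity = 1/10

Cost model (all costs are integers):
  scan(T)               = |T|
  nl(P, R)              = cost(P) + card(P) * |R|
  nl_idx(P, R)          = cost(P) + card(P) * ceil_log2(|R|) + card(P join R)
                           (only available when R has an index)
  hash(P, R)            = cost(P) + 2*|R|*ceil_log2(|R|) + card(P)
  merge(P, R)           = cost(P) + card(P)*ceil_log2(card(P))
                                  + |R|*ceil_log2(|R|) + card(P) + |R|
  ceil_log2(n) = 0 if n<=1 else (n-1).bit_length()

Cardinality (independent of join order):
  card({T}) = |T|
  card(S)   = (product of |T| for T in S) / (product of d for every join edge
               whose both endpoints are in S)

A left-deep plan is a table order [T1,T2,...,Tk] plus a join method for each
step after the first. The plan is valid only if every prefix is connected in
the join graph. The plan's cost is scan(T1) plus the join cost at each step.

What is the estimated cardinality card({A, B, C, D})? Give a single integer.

Tables in S: A(150), B(200), C(250), D(200)
Edges inside S: C-A(d=6), C-D(d=50), C-B(d=125), A-D(d=5), A-B(d=50), D-B(d=10)
numerator = 150 * 200 * 250 * 200 = 1500000000
denominator = 6 * 50 * 125 * 5 * 50 * 10 = 93750000
card(S) = 1500000000 / 93750000 = 16

16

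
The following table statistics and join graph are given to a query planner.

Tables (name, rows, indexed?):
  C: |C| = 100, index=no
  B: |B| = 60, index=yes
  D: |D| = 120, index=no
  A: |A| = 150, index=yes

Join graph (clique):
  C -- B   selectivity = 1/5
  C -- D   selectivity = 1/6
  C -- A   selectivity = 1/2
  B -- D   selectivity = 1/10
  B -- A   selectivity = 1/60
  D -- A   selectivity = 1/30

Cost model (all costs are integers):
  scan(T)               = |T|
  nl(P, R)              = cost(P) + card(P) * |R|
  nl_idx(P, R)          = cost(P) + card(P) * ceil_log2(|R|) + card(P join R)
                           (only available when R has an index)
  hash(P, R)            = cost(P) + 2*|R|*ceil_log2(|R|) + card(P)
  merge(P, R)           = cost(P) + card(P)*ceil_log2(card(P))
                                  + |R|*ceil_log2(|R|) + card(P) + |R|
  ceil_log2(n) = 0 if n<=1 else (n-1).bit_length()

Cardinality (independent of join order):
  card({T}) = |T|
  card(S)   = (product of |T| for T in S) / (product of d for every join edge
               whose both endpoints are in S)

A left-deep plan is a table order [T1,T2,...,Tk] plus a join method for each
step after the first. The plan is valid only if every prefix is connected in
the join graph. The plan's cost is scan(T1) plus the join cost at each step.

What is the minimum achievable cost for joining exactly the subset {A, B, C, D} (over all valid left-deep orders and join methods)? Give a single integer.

3740

Selinger DP over subsets of {A,B,C,D}:
  {C}: scan cost=100, card=100
  {B}: scan cost=60, card=60
  {D}: scan cost=120, card=120
  {A}: scan cost=150, card=150
  {BC}: card=1200; try (B,hash)→920, (C,merge)→1280, (B,merge)→1320, (C,hash)→1520, (B,nl_idx)→1900, (C,nl)→6060 …(+1); best=920 via (B,hash)
  {CD}: card=2000; try (C,hash)→1640, (D,merge)→1860, (D,hash)→1880, (C,merge)→1880, (D,nl)→12100, (C,nl)→12120; best=1640 via (C,hash)
  {AC}: card=7500; try (C,hash)→1700, (A,merge)→2250, (C,merge)→2300, (A,hash)→2600, (A,nl_idx)→8400, (A,nl)→15100 …(+1); best=1700 via (C,hash)
  {BD}: card=720; try (B,hash)→960, (D,merge)→1440, (B,merge)→1500, (B,nl_idx)→1560, (D,hash)→1800, (D,nl)→7260 …(+1); best=960 via (B,hash)
  {AB}: card=150; try (A,nl_idx)→690, (B,hash)→1020, (B,nl_idx)→1200, (A,merge)→1830, (B,merge)→1920, (A,hash)→2520 …(+2); best=690 via (A,nl_idx)
  {AD}: card=600; try (A,nl_idx)→1680, (D,hash)→1980, (A,merge)→2430, (D,merge)→2460, (A,hash)→2640, (A,nl)→18120 …(+1); best=1680 via (A,nl_idx)
  {BCD}: card=2400; try (C,hash)→3080, (D,hash)→3800, (B,hash)→4360, (C,merge)→9680, (B,nl_idx)→16040, (D,merge)→16280 …(+4); best=3080 via (C,hash)
  {ABC}: card=1500; try (C,hash)→2240, (C,merge)→2840, (A,hash)→4520, (B,hash)→9920, (A,nl_idx)→12020, (C,nl)→15690 …(+5); best=2240 via (C,hash)
  {ACD}: card=5000; try (C,hash)→3680, (A,hash)→6040, (C,merge)→9080, (D,hash)→10880, (A,nl_idx)→22640, (A,merge)→26990 …(+4); best=3680 via (C,hash)
  {ABD}: card=60; try (D,hash)→2520, (D,merge)→3000, (B,hash)→3000, (A,hash)→4080, (B,nl_idx)→5340, (A,nl_idx)→6780 …(+5); best=2520 via (D,hash)
  {ABCD}: card=100; try (C,merge)→3740, (C,hash)→3980, (D,hash)→5420, (A,hash)→7880, (C,nl)→8520, (B,hash)→9400 …(+8); best=3740 via (C,merge)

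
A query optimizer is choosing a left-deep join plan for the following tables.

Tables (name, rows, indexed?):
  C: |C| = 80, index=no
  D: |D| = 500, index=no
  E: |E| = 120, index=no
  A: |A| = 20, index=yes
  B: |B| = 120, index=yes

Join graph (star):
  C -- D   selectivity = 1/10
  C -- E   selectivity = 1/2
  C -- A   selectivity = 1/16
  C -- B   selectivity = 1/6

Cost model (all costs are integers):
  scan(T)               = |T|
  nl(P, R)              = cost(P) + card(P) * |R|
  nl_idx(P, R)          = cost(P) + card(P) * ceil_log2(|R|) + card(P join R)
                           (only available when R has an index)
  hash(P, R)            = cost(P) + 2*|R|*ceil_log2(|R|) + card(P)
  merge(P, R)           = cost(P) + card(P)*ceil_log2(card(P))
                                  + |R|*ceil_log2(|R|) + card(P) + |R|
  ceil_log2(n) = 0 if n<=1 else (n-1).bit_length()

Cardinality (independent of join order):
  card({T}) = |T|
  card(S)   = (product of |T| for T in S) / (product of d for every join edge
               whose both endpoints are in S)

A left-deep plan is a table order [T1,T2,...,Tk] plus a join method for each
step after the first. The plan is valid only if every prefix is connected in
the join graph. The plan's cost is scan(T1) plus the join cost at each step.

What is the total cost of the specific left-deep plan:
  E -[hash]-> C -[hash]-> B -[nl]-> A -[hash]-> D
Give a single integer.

2056840

step 1: scan E: cost=120, card=120
step 2: join C via hash
    card(P join C) = 120*80/(2) = 4800
    cost = 120 + 2*80*7 + 120 = 1360
step 3: join B via hash
    card(P join B) = 4800*120/(6) = 96000
    cost = 1360 + 2*120*7 + 4800 = 7840
step 4: join A via nl
    card(P join A) = 96000*20/(16) = 120000
    cost = 7840 + 96000*20 = 1927840
step 5: join D via hash
    card(P join D) = 120000*500/(10) = 6000000
    cost = 1927840 + 2*500*9 + 120000 = 2056840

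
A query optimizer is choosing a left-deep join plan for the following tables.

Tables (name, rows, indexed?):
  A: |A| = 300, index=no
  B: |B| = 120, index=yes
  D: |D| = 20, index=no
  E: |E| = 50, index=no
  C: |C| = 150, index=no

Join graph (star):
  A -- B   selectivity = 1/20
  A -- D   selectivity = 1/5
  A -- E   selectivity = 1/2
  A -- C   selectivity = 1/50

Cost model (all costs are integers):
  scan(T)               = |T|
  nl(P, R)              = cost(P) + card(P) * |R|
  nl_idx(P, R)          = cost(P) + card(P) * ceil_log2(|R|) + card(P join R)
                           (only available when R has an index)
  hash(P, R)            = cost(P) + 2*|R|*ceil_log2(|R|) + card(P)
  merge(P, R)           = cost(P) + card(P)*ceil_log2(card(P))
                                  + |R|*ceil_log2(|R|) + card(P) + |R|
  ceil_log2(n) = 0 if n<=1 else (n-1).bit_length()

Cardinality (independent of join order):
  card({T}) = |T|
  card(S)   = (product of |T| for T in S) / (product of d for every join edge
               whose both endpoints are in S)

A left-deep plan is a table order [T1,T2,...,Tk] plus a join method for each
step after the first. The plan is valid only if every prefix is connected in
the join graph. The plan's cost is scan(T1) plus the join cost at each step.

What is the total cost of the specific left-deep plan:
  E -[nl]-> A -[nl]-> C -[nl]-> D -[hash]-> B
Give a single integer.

step 1: scan E: cost=50, card=50
step 2: join A via nl
    card(P join A) = 50*300/(2) = 7500
    cost = 50 + 50*300 = 15050
step 3: join C via nl
    card(P join C) = 7500*150/(50) = 22500
    cost = 15050 + 7500*150 = 1140050
step 4: join D via nl
    card(P join D) = 22500*20/(5) = 90000
    cost = 1140050 + 22500*20 = 1590050
step 5: join B via hash
    card(P join B) = 90000*120/(20) = 540000
    cost = 1590050 + 2*120*7 + 90000 = 1681730

1681730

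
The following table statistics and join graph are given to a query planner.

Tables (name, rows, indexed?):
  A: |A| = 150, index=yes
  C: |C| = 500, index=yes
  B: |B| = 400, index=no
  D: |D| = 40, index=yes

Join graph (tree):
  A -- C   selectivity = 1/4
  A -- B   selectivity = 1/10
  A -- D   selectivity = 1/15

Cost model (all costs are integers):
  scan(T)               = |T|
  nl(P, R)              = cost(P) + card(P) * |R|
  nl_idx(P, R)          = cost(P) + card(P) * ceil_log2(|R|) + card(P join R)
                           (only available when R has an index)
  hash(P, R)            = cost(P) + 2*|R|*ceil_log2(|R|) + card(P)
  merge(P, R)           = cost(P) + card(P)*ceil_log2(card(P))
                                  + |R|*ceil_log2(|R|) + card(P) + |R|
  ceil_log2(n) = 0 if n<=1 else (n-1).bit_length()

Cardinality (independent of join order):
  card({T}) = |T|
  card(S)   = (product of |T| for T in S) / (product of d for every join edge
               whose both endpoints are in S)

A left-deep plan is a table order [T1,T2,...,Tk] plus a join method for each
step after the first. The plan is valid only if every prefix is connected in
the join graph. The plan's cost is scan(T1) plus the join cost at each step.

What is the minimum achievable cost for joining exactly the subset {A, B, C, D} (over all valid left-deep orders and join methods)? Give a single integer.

Selinger DP over subsets of {A,B,C,D}:
  {A}: scan cost=150, card=150
  {C}: scan cost=500, card=500
  {B}: scan cost=400, card=400
  {D}: scan cost=40, card=40
  {AC}: card=18750; try (A,hash)→3400, (C,merge)→6500, (A,merge)→6850, (C,hash)→9300, (C,nl_idx)→20250, (A,nl_idx)→23250 …(+2); best=3400 via (A,hash)
  {AB}: card=6000; try (A,hash)→3200, (B,merge)→5500, (A,merge)→5750, (B,hash)→7500, (A,nl_idx)→9600, (B,nl)→60150 …(+1); best=3200 via (A,hash)
  {AD}: card=400; try (A,nl_idx)→760, (D,hash)→780, (D,nl_idx)→1450, (A,merge)→1670, (D,merge)→1780, (A,hash)→2480 …(+2); best=760 via (A,nl_idx)
  {ABC}: card=750000; try (C,hash)→18200, (B,hash)→29350, (C,merge)→92200, (B,merge)→307400, (C,nl_idx)→807200, (C,nl)→3003200 …(+1); best=18200 via (C,hash)
  {ACD}: card=50000; try (C,merge)→9760, (C,hash)→10160, (D,hash)→22630, (C,nl_idx)→54360, (D,nl_idx)→165900, (C,nl)→200760 …(+2); best=9760 via (C,merge)
  {ABD}: card=16000; try (B,hash)→8360, (B,merge)→8760, (D,hash)→9680, (D,nl_idx)→55200, (D,merge)→87480, (B,nl)→160760 …(+1); best=8360 via (B,hash)
  {ABCD}: card=2000000; try (C,hash)→33360, (B,hash)→66960, (C,merge)→253360, (D,hash)→768680, (B,merge)→863760, (C,nl_idx)→2152360 …(+5); best=33360 via (C,hash)

33360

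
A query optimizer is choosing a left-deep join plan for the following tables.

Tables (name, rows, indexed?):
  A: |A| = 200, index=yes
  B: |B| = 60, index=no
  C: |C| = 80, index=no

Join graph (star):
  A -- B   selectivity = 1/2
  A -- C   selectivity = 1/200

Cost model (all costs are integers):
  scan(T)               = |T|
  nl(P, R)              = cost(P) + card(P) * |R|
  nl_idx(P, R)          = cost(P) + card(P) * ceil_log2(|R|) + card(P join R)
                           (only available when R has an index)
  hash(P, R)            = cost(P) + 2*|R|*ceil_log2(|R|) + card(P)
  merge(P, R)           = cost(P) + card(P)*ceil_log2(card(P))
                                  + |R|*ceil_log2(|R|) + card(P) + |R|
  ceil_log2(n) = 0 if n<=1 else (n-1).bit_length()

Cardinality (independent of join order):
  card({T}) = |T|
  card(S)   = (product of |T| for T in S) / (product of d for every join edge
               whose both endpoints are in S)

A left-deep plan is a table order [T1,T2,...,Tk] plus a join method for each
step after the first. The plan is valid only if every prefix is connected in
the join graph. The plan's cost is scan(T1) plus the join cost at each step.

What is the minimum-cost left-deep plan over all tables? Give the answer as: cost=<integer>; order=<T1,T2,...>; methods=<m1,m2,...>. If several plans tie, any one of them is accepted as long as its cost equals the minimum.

Selinger DP (subsets sized 1..n):
  {A}: scan cost=200, card=200
  {B}: scan cost=60, card=60
  {C}: scan cost=80, card=80
  {AB}: card=6000; try (B,hash)→1120, (A,merge)→2280, (B,merge)→2420, (A,hash)→3320, (A,nl_idx)→6540, (A,nl)→12060 …(+1); best=1120 via (B,hash)
  {AC}: card=80; try (A,nl_idx)→800, (C,hash)→1520, (A,merge)→2520, (C,merge)→2640, (A,hash)→3360, (A,nl)→16080 …(+1); best=800 via (A,nl_idx)
  {ABC}: card=2400; try (B,hash)→1600, (B,merge)→1860, (B,nl)→5600, (C,hash)→8240, (C,merge)→85760, (C,nl)→481120; best=1600 via (B,hash)

cost=1600; order=C,A,B; methods=nl_idx,hash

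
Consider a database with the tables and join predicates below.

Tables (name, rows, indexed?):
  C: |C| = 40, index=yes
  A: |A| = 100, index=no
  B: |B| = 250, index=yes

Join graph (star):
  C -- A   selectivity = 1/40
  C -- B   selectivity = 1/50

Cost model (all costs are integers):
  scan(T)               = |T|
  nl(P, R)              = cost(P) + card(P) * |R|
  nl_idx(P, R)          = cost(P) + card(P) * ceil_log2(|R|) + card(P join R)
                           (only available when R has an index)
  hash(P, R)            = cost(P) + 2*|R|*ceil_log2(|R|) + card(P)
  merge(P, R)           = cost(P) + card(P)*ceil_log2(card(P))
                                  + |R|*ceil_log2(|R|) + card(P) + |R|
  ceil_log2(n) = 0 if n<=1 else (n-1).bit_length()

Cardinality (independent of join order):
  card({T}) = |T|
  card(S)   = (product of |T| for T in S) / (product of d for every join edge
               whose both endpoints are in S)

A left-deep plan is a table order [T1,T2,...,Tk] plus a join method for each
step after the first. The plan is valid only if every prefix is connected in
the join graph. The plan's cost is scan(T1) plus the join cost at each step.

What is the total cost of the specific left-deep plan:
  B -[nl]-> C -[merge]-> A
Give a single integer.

step 1: scan B: cost=250, card=250
step 2: join C via nl
    card(P join C) = 250*40/(50) = 200
    cost = 250 + 250*40 = 10250
step 3: join A via merge
    card(P join A) = 200*100/(40) = 500
    cost = 10250 + 200*8 + 100*7 + 200 + 100 = 12850

12850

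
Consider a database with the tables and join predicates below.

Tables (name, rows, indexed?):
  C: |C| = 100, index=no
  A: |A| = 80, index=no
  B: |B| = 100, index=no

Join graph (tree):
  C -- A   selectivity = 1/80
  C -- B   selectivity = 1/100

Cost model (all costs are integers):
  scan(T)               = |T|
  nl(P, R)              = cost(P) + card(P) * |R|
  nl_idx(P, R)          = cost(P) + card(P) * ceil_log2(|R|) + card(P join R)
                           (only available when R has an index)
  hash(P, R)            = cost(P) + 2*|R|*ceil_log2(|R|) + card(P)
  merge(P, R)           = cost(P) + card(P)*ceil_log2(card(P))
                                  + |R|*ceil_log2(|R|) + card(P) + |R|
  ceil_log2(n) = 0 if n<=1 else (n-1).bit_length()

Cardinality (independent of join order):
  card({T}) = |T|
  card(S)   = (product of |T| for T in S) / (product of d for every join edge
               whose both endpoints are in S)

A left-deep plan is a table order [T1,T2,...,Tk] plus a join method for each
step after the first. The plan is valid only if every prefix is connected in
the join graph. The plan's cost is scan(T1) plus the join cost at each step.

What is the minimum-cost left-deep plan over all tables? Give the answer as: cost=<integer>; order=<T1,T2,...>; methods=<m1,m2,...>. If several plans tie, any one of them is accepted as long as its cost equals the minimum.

Selinger DP (subsets sized 1..n):
  {C}: scan cost=100, card=100
  {A}: scan cost=80, card=80
  {B}: scan cost=100, card=100
  {AC}: card=100; try (A,hash)→1320, (C,merge)→1520, (A,merge)→1540, (C,hash)→1560, (C,nl)→8080, (A,nl)→8100; best=1320 via (A,hash)
  {BC}: card=100; try (C,hash)→1600, (B,hash)→1600, (C,merge)→1700, (B,merge)→1700, (C,nl)→10100, (B,nl)→10100; best=1600 via (C,hash)
  {ABC}: card=100; try (B,hash)→2820, (A,hash)→2820, (B,merge)→2920, (A,merge)→3040, (A,nl)→9600, (B,nl)→11320; best=2820 via (B,hash)

cost=2820; order=C,A,B; methods=hash,hash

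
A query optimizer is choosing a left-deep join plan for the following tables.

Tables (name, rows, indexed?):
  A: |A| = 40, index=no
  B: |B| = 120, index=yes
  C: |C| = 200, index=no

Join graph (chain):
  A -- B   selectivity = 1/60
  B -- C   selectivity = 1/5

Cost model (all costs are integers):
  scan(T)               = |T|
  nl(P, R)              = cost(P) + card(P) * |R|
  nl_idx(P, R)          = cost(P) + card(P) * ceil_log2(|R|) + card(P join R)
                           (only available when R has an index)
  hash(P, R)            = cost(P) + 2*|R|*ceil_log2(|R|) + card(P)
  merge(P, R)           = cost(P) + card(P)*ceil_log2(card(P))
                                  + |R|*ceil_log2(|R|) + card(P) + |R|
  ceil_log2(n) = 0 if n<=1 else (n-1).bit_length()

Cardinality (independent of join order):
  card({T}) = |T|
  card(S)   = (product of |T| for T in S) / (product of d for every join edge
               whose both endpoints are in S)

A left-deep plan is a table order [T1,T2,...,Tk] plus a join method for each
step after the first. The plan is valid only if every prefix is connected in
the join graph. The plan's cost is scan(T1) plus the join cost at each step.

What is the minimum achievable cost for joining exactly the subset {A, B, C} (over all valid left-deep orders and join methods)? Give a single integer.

Selinger DP over subsets of {A,B,C}:
  {A}: scan cost=40, card=40
  {B}: scan cost=120, card=120
  {C}: scan cost=200, card=200
  {AB}: card=80; try (B,nl_idx)→400, (A,hash)→720, (B,merge)→1280, (A,merge)→1360, (B,hash)→1760, (B,nl)→4840 …(+1); best=400 via (B,nl_idx)
  {BC}: card=4800; try (B,hash)→2080, (C,merge)→2880, (B,merge)→2960, (C,hash)→3440, (B,nl_idx)→6400, (C,nl)→24120 …(+1); best=2080 via (B,hash)
  {ABC}: card=3200; try (C,merge)→2840, (C,hash)→3680, (A,hash)→7360, (C,nl)→16400, (A,merge)→69560, (A,nl)→194080; best=2840 via (C,merge)

2840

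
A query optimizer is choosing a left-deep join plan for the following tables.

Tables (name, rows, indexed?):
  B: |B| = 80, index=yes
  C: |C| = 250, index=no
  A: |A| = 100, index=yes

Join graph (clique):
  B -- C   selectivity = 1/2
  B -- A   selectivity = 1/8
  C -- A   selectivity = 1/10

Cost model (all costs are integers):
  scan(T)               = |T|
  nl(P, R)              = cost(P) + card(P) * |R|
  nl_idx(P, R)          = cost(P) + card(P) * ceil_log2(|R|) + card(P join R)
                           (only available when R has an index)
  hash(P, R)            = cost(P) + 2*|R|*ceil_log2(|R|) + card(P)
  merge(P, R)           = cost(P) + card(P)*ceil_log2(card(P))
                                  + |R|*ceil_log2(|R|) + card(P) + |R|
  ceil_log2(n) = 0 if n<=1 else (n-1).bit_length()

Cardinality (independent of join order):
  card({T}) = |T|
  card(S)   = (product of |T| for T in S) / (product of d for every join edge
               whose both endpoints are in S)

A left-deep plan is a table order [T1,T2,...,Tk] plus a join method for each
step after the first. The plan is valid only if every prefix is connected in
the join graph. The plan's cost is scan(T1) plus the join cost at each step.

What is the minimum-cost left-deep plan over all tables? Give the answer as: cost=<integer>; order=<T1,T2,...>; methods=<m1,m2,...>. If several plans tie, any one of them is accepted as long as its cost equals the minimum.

Selinger DP (subsets sized 1..n):
  {B}: scan cost=80, card=80
  {C}: scan cost=250, card=250
  {A}: scan cost=100, card=100
  {BC}: card=10000; try (B,hash)→1620, (C,merge)→2970, (B,merge)→3140, (C,hash)→4160, (B,nl_idx)→12000, (C,nl)→20080 …(+1); best=1620 via (B,hash)
  {AB}: card=1000; try (B,hash)→1320, (A,merge)→1520, (B,merge)→1540, (A,hash)→1560, (A,nl_idx)→1640, (B,nl_idx)→1800 …(+2); best=1320 via (B,hash)
  {AC}: card=2500; try (A,hash)→1900, (C,merge)→3150, (A,merge)→3300, (C,hash)→4200, (A,nl_idx)→4500, (C,nl)→25100 …(+1); best=1900 via (A,hash)
  {ABC}: card=12500; try (B,hash)→5520, (C,hash)→6320, (A,hash)→13020, (C,merge)→14570, (B,nl_idx)→31900, (B,merge)→35040 …(+5); best=5520 via (B,hash)

cost=5520; order=C,A,B; methods=hash,hash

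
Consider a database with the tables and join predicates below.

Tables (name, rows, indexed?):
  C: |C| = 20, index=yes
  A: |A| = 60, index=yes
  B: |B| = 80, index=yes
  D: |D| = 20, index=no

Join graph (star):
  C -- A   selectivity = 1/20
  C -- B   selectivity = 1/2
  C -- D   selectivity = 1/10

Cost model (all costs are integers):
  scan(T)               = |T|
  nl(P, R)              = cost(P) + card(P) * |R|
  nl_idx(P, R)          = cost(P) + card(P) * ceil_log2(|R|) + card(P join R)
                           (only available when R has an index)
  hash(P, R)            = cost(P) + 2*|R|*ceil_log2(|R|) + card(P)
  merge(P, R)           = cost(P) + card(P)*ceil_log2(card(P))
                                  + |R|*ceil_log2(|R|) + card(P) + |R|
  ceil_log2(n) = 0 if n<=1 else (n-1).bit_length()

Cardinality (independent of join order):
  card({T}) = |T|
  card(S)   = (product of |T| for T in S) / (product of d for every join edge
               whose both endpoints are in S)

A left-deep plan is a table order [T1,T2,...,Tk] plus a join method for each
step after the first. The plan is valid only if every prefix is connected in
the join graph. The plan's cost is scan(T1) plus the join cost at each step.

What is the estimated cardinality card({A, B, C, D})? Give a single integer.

Tables in S: A(60), B(80), C(20), D(20)
Edges inside S: C-A(d=20), C-B(d=2), C-D(d=10)
numerator = 60 * 80 * 20 * 20 = 1920000
denominator = 20 * 2 * 10 = 400
card(S) = 1920000 / 400 = 4800

4800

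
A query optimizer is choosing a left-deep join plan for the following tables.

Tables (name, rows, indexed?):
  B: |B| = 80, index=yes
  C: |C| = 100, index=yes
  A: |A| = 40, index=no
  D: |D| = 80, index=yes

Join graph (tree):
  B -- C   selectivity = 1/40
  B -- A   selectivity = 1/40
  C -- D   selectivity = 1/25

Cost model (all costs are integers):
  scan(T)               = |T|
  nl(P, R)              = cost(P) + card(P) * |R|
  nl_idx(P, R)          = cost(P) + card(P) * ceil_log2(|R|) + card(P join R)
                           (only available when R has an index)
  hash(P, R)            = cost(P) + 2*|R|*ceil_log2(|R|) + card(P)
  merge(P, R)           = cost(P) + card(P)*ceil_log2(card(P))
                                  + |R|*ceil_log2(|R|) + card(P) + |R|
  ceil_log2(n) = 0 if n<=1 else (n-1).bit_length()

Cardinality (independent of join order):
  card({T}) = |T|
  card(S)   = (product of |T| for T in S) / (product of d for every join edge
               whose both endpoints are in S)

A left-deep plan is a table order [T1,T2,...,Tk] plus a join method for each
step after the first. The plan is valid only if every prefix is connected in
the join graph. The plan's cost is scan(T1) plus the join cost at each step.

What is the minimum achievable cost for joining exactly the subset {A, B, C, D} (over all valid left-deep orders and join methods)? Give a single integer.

Selinger DP over subsets of {A,B,C,D}:
  {B}: scan cost=80, card=80
  {C}: scan cost=100, card=100
  {A}: scan cost=40, card=40
  {D}: scan cost=80, card=80
  {BC}: card=200; try (C,nl_idx)→840, (B,nl_idx)→1000, (B,hash)→1320, (C,merge)→1520, (B,merge)→1540, (C,hash)→1560 …(+2); best=840 via (C,nl_idx)
  {AB}: card=80; try (B,nl_idx)→400, (A,hash)→640, (B,merge)→960, (A,merge)→1000, (B,hash)→1200, (B,nl)→3240 …(+1); best=400 via (B,nl_idx)
  {CD}: card=320; try (C,nl_idx)→960, (D,nl_idx)→1120, (D,hash)→1320, (C,merge)→1520, (D,merge)→1540, (C,hash)→1560 …(+2); best=960 via (C,nl_idx)
  {ABC}: card=200; try (C,nl_idx)→1160, (A,hash)→1520, (C,merge)→1840, (C,hash)→1880, (A,merge)→2920, (C,nl)→8400 …(+1); best=1160 via (C,nl_idx)
  {BCD}: card=640; try (D,hash)→2160, (B,hash)→2400, (D,nl_idx)→2880, (D,merge)→3280, (B,nl_idx)→3840, (B,merge)→4800 …(+2); best=2160 via (D,hash)
  {ABCD}: card=640; try (D,hash)→2480, (D,nl_idx)→3200, (A,hash)→3280, (D,merge)→3600, (A,merge)→9480, (D,nl)→17160 …(+1); best=2480 via (D,hash)

2480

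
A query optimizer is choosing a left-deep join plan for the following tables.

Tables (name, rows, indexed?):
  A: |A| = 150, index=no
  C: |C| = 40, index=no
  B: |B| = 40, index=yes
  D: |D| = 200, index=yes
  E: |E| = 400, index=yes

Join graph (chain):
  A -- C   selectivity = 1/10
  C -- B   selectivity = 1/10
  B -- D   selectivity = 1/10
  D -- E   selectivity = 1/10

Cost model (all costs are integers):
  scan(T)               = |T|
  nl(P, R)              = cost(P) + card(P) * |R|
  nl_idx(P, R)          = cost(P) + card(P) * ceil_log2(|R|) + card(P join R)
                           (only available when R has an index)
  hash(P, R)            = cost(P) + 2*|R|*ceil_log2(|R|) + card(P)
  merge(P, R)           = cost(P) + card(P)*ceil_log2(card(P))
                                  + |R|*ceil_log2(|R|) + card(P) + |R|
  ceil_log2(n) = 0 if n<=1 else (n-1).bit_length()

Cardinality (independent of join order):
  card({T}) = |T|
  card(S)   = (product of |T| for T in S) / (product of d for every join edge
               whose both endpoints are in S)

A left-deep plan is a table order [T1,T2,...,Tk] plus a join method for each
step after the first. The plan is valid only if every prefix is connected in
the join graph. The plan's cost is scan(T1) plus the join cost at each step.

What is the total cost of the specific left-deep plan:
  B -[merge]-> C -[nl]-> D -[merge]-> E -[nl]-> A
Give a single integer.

step 1: scan B: cost=40, card=40
step 2: join C via merge
    card(P join C) = 40*40/(10) = 160
    cost = 40 + 40*6 + 40*6 + 40 + 40 = 600
step 3: join D via nl
    card(P join D) = 160*200/(10) = 3200
    cost = 600 + 160*200 = 32600
step 4: join E via merge
    card(P join E) = 3200*400/(10) = 128000
    cost = 32600 + 3200*12 + 400*9 + 3200 + 400 = 78200
step 5: join A via nl
    card(P join A) = 128000*150/(10) = 1920000
    cost = 78200 + 128000*150 = 19278200

19278200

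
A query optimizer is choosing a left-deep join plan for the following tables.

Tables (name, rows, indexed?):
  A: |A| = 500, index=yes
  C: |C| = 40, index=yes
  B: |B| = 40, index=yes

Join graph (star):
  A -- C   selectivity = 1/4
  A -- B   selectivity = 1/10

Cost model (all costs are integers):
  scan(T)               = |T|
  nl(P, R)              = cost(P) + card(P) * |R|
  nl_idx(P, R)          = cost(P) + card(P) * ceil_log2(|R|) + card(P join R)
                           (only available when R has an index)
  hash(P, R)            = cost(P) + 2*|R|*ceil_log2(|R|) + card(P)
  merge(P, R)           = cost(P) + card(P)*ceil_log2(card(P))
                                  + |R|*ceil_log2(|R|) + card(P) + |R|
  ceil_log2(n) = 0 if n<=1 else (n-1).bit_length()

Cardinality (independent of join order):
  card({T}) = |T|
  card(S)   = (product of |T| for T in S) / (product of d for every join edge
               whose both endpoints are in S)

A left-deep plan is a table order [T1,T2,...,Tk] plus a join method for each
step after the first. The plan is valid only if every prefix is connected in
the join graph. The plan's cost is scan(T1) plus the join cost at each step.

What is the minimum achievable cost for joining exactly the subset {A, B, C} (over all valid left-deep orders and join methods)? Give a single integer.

3960

Selinger DP over subsets of {A,B,C}:
  {A}: scan cost=500, card=500
  {C}: scan cost=40, card=40
  {B}: scan cost=40, card=40
  {AC}: card=5000; try (C,hash)→1480, (A,merge)→5320, (A,nl_idx)→5400, (C,merge)→5780, (C,nl_idx)→8500, (A,hash)→9080 …(+2); best=1480 via (C,hash)
  {AB}: card=2000; try (B,hash)→1480, (A,nl_idx)→2400, (A,merge)→5320, (B,nl_idx)→5500, (B,merge)→5780, (A,hash)→9080 …(+2); best=1480 via (B,hash)
  {ABC}: card=20000; try (C,hash)→3960, (B,hash)→6960, (C,merge)→25760, (C,nl_idx)→33480, (B,nl_idx)→51480, (B,merge)→71760 …(+2); best=3960 via (C,hash)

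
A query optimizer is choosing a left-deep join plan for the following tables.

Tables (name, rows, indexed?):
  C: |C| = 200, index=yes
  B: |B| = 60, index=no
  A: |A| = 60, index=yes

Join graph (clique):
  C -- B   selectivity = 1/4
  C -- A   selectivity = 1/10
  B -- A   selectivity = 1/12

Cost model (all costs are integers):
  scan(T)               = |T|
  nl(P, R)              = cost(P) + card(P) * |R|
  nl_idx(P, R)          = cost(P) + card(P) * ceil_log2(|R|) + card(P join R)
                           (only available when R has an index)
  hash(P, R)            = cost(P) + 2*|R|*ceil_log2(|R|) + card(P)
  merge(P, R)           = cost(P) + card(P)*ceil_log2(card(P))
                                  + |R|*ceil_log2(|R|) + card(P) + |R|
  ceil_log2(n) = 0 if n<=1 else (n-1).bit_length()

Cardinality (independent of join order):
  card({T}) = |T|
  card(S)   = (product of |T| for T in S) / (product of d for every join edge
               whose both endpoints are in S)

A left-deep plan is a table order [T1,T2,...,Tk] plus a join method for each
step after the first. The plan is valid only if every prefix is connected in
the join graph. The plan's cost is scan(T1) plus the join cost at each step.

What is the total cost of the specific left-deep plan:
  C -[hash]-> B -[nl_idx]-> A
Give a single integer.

step 1: scan C: cost=200, card=200
step 2: join B via hash
    card(P join B) = 200*60/(4) = 3000
    cost = 200 + 2*60*6 + 200 = 1120
step 3: join A via nl_idx
    card(P join A) = 3000*60/(10*12) = 1500
    cost = 1120 + 3000*6 + 1500 = 20620

20620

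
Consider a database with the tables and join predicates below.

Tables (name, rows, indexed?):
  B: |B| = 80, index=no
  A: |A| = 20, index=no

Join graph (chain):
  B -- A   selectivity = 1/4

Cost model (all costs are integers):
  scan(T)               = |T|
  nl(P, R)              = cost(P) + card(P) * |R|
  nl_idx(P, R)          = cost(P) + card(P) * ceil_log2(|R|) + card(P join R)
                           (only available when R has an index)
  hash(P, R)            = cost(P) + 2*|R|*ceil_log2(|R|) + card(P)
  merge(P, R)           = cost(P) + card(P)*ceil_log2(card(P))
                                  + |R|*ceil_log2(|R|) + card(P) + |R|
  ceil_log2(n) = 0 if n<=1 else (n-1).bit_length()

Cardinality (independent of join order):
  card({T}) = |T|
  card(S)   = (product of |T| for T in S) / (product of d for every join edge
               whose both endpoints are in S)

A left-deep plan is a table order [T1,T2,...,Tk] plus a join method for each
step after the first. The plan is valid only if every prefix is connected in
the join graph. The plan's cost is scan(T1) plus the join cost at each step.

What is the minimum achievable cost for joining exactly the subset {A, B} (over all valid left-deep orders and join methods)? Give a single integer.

360

Selinger DP over subsets of {A,B}:
  {B}: scan cost=80, card=80
  {A}: scan cost=20, card=20
  {AB}: card=400; try (A,hash)→360, (B,merge)→780, (A,merge)→840, (B,hash)→1160, (B,nl)→1620, (A,nl)→1680; best=360 via (A,hash)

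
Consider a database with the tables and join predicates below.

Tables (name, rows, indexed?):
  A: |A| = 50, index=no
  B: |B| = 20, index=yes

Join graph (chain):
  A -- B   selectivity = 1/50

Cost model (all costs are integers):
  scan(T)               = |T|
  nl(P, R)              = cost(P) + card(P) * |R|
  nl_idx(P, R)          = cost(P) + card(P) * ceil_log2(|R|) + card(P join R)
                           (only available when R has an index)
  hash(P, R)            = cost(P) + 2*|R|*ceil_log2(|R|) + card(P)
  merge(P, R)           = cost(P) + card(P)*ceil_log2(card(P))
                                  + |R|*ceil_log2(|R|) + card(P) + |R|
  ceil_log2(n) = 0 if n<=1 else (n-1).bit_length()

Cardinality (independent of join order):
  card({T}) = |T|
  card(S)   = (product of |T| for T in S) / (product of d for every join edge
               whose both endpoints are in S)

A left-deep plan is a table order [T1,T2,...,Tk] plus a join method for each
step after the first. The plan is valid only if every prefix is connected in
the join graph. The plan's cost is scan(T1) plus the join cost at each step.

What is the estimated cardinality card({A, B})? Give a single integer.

Tables in S: A(50), B(20)
Edges inside S: A-B(d=50)
numerator = 50 * 20 = 1000
denominator = 50 = 50
card(S) = 1000 / 50 = 20

20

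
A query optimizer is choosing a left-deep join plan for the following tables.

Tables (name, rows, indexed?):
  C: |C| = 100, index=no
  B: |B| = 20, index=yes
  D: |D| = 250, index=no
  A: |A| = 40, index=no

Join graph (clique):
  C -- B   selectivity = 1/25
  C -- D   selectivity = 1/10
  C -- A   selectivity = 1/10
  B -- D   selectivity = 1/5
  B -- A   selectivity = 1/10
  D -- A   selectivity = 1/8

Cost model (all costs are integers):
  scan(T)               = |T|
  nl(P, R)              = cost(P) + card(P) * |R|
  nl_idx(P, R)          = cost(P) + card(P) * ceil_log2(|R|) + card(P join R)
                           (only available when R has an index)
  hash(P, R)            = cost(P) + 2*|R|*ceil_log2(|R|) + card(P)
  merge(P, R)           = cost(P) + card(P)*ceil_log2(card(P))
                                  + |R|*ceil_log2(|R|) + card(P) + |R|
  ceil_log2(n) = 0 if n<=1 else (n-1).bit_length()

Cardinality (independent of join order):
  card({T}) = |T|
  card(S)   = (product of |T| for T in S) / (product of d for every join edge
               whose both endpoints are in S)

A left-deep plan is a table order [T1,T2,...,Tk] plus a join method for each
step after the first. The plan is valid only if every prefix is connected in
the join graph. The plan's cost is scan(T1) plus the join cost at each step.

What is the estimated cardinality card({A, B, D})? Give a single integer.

Tables in S: A(40), B(20), D(250)
Edges inside S: B-D(d=5), B-A(d=10), D-A(d=8)
numerator = 40 * 20 * 250 = 200000
denominator = 5 * 10 * 8 = 400
card(S) = 200000 / 400 = 500

500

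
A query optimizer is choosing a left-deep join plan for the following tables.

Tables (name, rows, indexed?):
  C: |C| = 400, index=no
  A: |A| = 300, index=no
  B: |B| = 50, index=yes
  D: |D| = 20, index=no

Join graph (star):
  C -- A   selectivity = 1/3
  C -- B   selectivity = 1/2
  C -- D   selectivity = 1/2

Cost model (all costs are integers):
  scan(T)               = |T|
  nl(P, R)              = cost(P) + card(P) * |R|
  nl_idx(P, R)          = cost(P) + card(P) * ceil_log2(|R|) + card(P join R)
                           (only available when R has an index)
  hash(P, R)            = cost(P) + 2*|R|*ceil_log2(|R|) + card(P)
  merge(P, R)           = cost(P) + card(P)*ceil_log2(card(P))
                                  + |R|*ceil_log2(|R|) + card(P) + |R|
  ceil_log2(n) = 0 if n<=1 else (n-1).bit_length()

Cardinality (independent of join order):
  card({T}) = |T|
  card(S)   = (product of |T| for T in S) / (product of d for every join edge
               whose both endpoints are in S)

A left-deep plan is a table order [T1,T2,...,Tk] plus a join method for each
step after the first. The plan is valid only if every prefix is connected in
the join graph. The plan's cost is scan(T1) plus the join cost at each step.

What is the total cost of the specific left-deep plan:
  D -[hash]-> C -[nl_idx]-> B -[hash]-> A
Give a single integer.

step 1: scan D: cost=20, card=20
step 2: join C via hash
    card(P join C) = 20*400/(2) = 4000
    cost = 20 + 2*400*9 + 20 = 7240
step 3: join B via nl_idx
    card(P join B) = 4000*50/(2) = 100000
    cost = 7240 + 4000*6 + 100000 = 131240
step 4: join A via hash
    card(P join A) = 100000*300/(3) = 10000000
    cost = 131240 + 2*300*9 + 100000 = 236640

236640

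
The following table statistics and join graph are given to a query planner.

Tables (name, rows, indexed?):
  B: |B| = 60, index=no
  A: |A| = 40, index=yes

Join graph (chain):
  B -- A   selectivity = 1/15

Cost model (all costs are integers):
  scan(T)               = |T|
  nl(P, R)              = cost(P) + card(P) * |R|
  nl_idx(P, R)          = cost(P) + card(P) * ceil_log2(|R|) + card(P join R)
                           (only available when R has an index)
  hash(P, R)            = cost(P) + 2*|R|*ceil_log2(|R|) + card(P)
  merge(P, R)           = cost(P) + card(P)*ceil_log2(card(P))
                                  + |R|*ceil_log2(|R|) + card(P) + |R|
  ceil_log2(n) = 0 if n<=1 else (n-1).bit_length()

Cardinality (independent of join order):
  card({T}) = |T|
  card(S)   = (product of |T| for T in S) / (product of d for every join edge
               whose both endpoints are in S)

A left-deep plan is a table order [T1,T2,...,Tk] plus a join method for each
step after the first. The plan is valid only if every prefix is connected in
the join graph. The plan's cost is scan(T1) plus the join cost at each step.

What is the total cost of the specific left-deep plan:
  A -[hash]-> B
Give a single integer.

800

step 1: scan A: cost=40, card=40
step 2: join B via hash
    card(P join B) = 40*60/(15) = 160
    cost = 40 + 2*60*6 + 40 = 800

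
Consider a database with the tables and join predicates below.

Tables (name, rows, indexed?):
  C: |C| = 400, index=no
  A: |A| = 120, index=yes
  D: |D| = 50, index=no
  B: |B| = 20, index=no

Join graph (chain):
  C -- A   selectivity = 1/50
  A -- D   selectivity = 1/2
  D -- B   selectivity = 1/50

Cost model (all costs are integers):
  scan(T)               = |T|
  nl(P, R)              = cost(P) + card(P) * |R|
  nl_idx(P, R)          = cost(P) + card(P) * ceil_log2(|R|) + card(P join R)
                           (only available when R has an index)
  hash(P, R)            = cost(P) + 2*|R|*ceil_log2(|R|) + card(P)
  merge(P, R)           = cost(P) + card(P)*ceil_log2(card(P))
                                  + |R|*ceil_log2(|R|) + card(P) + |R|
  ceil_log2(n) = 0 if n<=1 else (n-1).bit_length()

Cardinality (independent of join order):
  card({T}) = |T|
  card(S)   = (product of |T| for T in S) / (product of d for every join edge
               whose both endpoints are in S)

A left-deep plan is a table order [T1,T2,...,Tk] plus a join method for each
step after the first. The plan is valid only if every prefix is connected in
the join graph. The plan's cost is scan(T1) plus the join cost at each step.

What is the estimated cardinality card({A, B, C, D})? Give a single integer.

Tables in S: A(120), B(20), C(400), D(50)
Edges inside S: C-A(d=50), A-D(d=2), D-B(d=50)
numerator = 120 * 20 * 400 * 50 = 48000000
denominator = 50 * 2 * 50 = 5000
card(S) = 48000000 / 5000 = 9600

9600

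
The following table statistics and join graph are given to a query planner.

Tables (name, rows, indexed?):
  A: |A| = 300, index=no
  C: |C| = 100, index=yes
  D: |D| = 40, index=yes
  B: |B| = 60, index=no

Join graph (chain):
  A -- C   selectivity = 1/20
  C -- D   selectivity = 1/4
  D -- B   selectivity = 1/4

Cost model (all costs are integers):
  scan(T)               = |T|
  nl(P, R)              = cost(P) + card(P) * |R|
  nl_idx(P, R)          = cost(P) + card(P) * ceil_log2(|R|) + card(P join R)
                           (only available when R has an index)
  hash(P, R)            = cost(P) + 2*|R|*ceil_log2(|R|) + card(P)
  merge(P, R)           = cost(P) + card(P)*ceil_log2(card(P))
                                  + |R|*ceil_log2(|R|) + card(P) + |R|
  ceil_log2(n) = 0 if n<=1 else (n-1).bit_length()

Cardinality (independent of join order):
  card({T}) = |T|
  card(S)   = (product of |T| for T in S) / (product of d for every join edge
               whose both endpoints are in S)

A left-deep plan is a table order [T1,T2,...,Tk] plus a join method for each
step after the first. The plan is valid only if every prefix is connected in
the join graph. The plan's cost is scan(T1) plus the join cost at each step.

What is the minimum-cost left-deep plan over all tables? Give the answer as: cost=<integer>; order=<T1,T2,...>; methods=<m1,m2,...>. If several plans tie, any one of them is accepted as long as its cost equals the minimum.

cost=19700; order=A,C,D,B; methods=hash,hash,hash

Selinger DP (subsets sized 1..n):
  {A}: scan cost=300, card=300
  {C}: scan cost=100, card=100
  {D}: scan cost=40, card=40
  {B}: scan cost=60, card=60
  {AC}: card=1500; try (C,hash)→2000, (C,nl_idx)→3900, (A,merge)→3900, (C,merge)→4100, (A,hash)→5600, (A,nl)→30100 …(+1); best=2000 via (C,hash)
  {CD}: card=1000; try (D,hash)→680, (C,merge)→1120, (D,merge)→1180, (C,nl_idx)→1320, (C,hash)→1480, (D,nl_idx)→1700 …(+2); best=680 via (D,hash)
  {BD}: card=600; try (D,hash)→600, (B,merge)→740, (D,merge)→760, (B,hash)→800, (D,nl_idx)→1020, (B,nl)→2440 …(+1); best=600 via (D,hash)
  {ACD}: card=15000; try (D,hash)→3980, (A,hash)→7080, (A,merge)→14680, (D,merge)→20280, (D,nl_idx)→26000, (D,nl)→62000 …(+1); best=3980 via (D,hash)
  {BCD}: card=15000; try (B,hash)→2400, (C,hash)→2600, (C,merge)→8000, (B,merge)→12100, (C,nl_idx)→19800, (C,nl)→60600 …(+1); best=2400 via (B,hash)
  {ABCD}: card=225000; try (B,hash)→19700, (A,hash)→22800, (B,merge)→229400, (A,merge)→230400, (B,nl)→903980, (A,nl)→4502400; best=19700 via (B,hash)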